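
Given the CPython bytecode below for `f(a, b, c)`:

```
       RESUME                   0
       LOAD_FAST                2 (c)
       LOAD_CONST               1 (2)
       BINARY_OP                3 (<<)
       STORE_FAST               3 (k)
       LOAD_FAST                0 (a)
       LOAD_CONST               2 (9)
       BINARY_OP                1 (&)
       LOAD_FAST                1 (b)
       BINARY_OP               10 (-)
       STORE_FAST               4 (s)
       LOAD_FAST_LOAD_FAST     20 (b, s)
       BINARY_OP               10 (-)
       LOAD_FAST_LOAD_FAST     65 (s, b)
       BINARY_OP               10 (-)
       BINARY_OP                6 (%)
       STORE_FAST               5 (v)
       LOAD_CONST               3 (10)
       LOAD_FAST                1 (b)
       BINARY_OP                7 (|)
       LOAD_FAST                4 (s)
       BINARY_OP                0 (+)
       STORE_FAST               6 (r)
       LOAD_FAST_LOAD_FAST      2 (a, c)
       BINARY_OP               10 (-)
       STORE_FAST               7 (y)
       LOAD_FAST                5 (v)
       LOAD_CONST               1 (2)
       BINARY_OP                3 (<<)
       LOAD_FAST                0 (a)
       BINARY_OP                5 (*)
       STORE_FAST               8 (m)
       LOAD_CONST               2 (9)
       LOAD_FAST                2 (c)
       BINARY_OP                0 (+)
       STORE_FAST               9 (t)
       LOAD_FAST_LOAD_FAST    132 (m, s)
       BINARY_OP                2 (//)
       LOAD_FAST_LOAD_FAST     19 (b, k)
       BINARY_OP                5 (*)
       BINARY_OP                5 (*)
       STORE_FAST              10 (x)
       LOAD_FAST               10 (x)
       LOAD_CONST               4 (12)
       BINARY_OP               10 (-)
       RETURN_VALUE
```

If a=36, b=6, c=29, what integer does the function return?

LOAD_FAST c → push 29. Stack: [29]
LOAD_CONST → push 2. Stack: [29, 2]
BINARY_OP << → 29 << 2 = 116. Stack: [116]
STORE_FAST k → k=116. Stack: []
LOAD_FAST a → push 36. Stack: [36]
LOAD_CONST → push 9. Stack: [36, 9]
BINARY_OP & → 36 & 9 = 0. Stack: [0]
LOAD_FAST b → push 6. Stack: [0, 6]
BINARY_OP - → 0 - 6 = -6. Stack: [-6]
STORE_FAST s → s=-6. Stack: []
LOAD_FAST_LOAD_FAST b,s → push 6,-6. Stack: [6, -6]
BINARY_OP - → 6 - -6 = 12. Stack: [12]
LOAD_FAST_LOAD_FAST s,b → push -6,6. Stack: [12, -6, 6]
BINARY_OP - → -6 - 6 = -12. Stack: [12, -12]
BINARY_OP % → 12 % -12 = 0. Stack: [0]
STORE_FAST v → v=0. Stack: []
LOAD_CONST → push 10. Stack: [10]
LOAD_FAST b → push 6. Stack: [10, 6]
BINARY_OP | → 10 | 6 = 14. Stack: [14]
LOAD_FAST s → push -6. Stack: [14, -6]
BINARY_OP + → 14 + -6 = 8. Stack: [8]
STORE_FAST r → r=8. Stack: []
LOAD_FAST_LOAD_FAST a,c → push 36,29. Stack: [36, 29]
BINARY_OP - → 36 - 29 = 7. Stack: [7]
STORE_FAST y → y=7. Stack: []
LOAD_FAST v → push 0. Stack: [0]
LOAD_CONST → push 2. Stack: [0, 2]
BINARY_OP << → 0 << 2 = 0. Stack: [0]
LOAD_FAST a → push 36. Stack: [0, 36]
BINARY_OP * → 0 * 36 = 0. Stack: [0]
STORE_FAST m → m=0. Stack: []
LOAD_CONST → push 9. Stack: [9]
LOAD_FAST c → push 29. Stack: [9, 29]
BINARY_OP + → 9 + 29 = 38. Stack: [38]
STORE_FAST t → t=38. Stack: []
LOAD_FAST_LOAD_FAST m,s → push 0,-6. Stack: [0, -6]
BINARY_OP // → 0 // -6 = 0. Stack: [0]
LOAD_FAST_LOAD_FAST b,k → push 6,116. Stack: [0, 6, 116]
BINARY_OP * → 6 * 116 = 696. Stack: [0, 696]
BINARY_OP * → 0 * 696 = 0. Stack: [0]
STORE_FAST x → x=0. Stack: []
LOAD_FAST x → push 0. Stack: [0]
LOAD_CONST → push 12. Stack: [0, 12]
BINARY_OP - → 0 - 12 = -12. Stack: [-12]
RETURN_VALUE → return -12.

-12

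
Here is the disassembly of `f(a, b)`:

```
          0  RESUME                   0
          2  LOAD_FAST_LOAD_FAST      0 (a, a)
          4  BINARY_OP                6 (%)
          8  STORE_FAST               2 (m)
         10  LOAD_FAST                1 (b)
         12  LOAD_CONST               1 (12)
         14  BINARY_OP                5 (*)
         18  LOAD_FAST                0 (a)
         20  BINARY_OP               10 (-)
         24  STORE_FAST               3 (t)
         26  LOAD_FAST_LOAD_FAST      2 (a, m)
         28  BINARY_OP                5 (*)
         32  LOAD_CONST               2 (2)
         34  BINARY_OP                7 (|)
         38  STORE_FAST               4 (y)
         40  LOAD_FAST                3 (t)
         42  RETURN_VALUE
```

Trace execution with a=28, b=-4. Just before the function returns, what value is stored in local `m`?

0

LOAD_FAST_LOAD_FAST a,a → push 28,28. Stack: [28, 28]
BINARY_OP % → 28 % 28 = 0. Stack: [0]
STORE_FAST m → m=0. Stack: []
LOAD_FAST b → push -4. Stack: [-4]
LOAD_CONST → push 12. Stack: [-4, 12]
BINARY_OP * → -4 * 12 = -48. Stack: [-48]
LOAD_FAST a → push 28. Stack: [-48, 28]
BINARY_OP - → -48 - 28 = -76. Stack: [-76]
STORE_FAST t → t=-76. Stack: []
LOAD_FAST_LOAD_FAST a,m → push 28,0. Stack: [28, 0]
BINARY_OP * → 28 * 0 = 0. Stack: [0]
LOAD_CONST → push 2. Stack: [0, 2]
BINARY_OP | → 0 | 2 = 2. Stack: [2]
STORE_FAST y → y=2. Stack: []
LOAD_FAST t → push -76. Stack: [-76]
RETURN_VALUE → return -76.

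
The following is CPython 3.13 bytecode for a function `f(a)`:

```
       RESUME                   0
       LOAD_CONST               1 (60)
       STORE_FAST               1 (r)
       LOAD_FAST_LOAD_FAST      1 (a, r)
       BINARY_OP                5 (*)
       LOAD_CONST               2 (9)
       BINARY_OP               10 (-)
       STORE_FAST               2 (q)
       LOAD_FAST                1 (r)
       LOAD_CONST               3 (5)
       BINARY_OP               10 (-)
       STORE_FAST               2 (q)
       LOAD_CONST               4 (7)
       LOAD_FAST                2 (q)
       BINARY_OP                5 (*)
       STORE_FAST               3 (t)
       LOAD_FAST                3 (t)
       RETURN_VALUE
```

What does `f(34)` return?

LOAD_CONST → push 60. Stack: [60]
STORE_FAST r → r=60. Stack: []
LOAD_FAST_LOAD_FAST a,r → push 34,60. Stack: [34, 60]
BINARY_OP * → 34 * 60 = 2040. Stack: [2040]
LOAD_CONST → push 9. Stack: [2040, 9]
BINARY_OP - → 2040 - 9 = 2031. Stack: [2031]
STORE_FAST q → q=2031. Stack: []
LOAD_FAST r → push 60. Stack: [60]
LOAD_CONST → push 5. Stack: [60, 5]
BINARY_OP - → 60 - 5 = 55. Stack: [55]
STORE_FAST q → q=55. Stack: []
LOAD_CONST → push 7. Stack: [7]
LOAD_FAST q → push 55. Stack: [7, 55]
BINARY_OP * → 7 * 55 = 385. Stack: [385]
STORE_FAST t → t=385. Stack: []
LOAD_FAST t → push 385. Stack: [385]
RETURN_VALUE → return 385.

385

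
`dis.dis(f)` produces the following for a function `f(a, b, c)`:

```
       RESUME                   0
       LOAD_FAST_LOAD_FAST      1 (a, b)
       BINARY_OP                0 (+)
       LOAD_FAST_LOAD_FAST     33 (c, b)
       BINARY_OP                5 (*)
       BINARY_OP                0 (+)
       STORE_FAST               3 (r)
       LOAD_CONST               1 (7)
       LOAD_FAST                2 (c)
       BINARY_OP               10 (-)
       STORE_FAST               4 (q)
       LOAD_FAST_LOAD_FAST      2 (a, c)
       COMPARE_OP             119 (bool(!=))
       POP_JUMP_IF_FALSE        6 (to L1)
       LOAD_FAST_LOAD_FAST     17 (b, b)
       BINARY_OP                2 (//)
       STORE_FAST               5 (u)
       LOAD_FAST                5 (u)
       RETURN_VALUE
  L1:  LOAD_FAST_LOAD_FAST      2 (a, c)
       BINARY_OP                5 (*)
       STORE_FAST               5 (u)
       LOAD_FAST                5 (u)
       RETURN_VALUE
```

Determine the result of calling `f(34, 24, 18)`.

1

LOAD_FAST_LOAD_FAST a,b → push 34,24. Stack: [34, 24]
BINARY_OP + → 34 + 24 = 58. Stack: [58]
LOAD_FAST_LOAD_FAST c,b → push 18,24. Stack: [58, 18, 24]
BINARY_OP * → 18 * 24 = 432. Stack: [58, 432]
BINARY_OP + → 58 + 432 = 490. Stack: [490]
STORE_FAST r → r=490. Stack: []
LOAD_CONST → push 7. Stack: [7]
LOAD_FAST c → push 18. Stack: [7, 18]
BINARY_OP - → 7 - 18 = -11. Stack: [-11]
STORE_FAST q → q=-11. Stack: []
LOAD_FAST_LOAD_FAST a,c → push 34,18. Stack: [34, 18]
COMPARE_OP bool(!=) → 34 vs 18 = True. Stack: [True]
POP_JUMP_IF_FALSE → pop True; no jump. Stack: []
LOAD_FAST_LOAD_FAST b,b → push 24,24. Stack: [24, 24]
BINARY_OP // → 24 // 24 = 1. Stack: [1]
STORE_FAST u → u=1. Stack: []
LOAD_FAST u → push 1. Stack: [1]
RETURN_VALUE → return 1.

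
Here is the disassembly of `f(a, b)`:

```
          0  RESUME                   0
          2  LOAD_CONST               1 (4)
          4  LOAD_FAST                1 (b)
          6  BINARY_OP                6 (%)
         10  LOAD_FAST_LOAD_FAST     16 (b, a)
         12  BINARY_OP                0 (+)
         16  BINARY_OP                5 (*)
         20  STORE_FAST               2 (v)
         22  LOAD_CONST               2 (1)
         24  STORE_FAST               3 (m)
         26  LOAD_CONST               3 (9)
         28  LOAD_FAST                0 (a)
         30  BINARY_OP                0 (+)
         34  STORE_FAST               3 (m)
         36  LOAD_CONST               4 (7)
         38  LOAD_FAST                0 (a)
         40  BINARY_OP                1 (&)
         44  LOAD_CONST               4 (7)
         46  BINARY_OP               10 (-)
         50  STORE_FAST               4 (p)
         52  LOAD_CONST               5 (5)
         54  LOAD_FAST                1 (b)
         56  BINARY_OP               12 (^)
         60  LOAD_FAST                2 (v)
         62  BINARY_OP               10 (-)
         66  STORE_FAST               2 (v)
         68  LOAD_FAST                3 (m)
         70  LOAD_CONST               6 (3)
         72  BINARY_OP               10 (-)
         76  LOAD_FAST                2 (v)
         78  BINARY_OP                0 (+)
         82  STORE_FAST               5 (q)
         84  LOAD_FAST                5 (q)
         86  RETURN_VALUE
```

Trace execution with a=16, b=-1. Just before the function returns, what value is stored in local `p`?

LOAD_CONST → push 4. Stack: [4]
LOAD_FAST b → push -1. Stack: [4, -1]
BINARY_OP % → 4 % -1 = 0. Stack: [0]
LOAD_FAST_LOAD_FAST b,a → push -1,16. Stack: [0, -1, 16]
BINARY_OP + → -1 + 16 = 15. Stack: [0, 15]
BINARY_OP * → 0 * 15 = 0. Stack: [0]
STORE_FAST v → v=0. Stack: []
LOAD_CONST → push 1. Stack: [1]
STORE_FAST m → m=1. Stack: []
LOAD_CONST → push 9. Stack: [9]
LOAD_FAST a → push 16. Stack: [9, 16]
BINARY_OP + → 9 + 16 = 25. Stack: [25]
STORE_FAST m → m=25. Stack: []
LOAD_CONST → push 7. Stack: [7]
LOAD_FAST a → push 16. Stack: [7, 16]
BINARY_OP & → 7 & 16 = 0. Stack: [0]
LOAD_CONST → push 7. Stack: [0, 7]
BINARY_OP - → 0 - 7 = -7. Stack: [-7]
STORE_FAST p → p=-7. Stack: []
LOAD_CONST → push 5. Stack: [5]
LOAD_FAST b → push -1. Stack: [5, -1]
BINARY_OP ^ → 5 ^ -1 = -6. Stack: [-6]
LOAD_FAST v → push 0. Stack: [-6, 0]
BINARY_OP - → -6 - 0 = -6. Stack: [-6]
STORE_FAST v → v=-6. Stack: []
LOAD_FAST m → push 25. Stack: [25]
LOAD_CONST → push 3. Stack: [25, 3]
BINARY_OP - → 25 - 3 = 22. Stack: [22]
LOAD_FAST v → push -6. Stack: [22, -6]
BINARY_OP + → 22 + -6 = 16. Stack: [16]
STORE_FAST q → q=16. Stack: []
LOAD_FAST q → push 16. Stack: [16]
RETURN_VALUE → return 16.

-7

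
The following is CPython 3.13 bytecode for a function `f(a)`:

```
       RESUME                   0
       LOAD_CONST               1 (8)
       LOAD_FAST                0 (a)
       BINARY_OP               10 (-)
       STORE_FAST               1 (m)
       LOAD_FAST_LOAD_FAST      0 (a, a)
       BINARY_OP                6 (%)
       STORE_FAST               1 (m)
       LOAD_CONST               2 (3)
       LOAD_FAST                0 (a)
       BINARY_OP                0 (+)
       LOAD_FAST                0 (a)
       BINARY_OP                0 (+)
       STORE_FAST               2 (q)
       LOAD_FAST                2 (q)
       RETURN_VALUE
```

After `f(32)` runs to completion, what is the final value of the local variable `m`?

0

LOAD_CONST → push 8. Stack: [8]
LOAD_FAST a → push 32. Stack: [8, 32]
BINARY_OP - → 8 - 32 = -24. Stack: [-24]
STORE_FAST m → m=-24. Stack: []
LOAD_FAST_LOAD_FAST a,a → push 32,32. Stack: [32, 32]
BINARY_OP % → 32 % 32 = 0. Stack: [0]
STORE_FAST m → m=0. Stack: []
LOAD_CONST → push 3. Stack: [3]
LOAD_FAST a → push 32. Stack: [3, 32]
BINARY_OP + → 3 + 32 = 35. Stack: [35]
LOAD_FAST a → push 32. Stack: [35, 32]
BINARY_OP + → 35 + 32 = 67. Stack: [67]
STORE_FAST q → q=67. Stack: []
LOAD_FAST q → push 67. Stack: [67]
RETURN_VALUE → return 67.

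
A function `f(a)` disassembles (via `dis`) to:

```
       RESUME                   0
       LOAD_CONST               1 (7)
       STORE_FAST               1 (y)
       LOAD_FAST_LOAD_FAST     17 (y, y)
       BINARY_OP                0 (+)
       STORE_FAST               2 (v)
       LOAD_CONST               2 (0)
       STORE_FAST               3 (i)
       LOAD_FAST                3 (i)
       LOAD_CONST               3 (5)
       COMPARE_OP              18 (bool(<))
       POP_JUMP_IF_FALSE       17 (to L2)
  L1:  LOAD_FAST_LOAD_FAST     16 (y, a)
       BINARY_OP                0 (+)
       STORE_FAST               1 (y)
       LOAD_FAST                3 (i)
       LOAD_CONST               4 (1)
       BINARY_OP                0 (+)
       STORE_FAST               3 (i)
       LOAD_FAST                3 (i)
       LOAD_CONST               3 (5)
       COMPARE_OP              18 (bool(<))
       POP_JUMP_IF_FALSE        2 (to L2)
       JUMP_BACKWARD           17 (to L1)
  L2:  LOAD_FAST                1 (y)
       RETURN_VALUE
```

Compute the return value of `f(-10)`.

LOAD_CONST → push 7
STORE_FAST y → y=7
LOAD_FAST_LOAD_FAST y,y → push 7,7
BINARY_OP + → 7 + 7 = 14
STORE_FAST v → v=14
LOAD_CONST → push 0
STORE_FAST i → i=0
LOAD_FAST i → push 0
LOAD_CONST → push 5
COMPARE_OP bool(<) → 0 vs 5 = True
POP_JUMP_IF_FALSE → pop True; no jump
LOAD_FAST_LOAD_FAST y,a → push 7,-10
BINARY_OP + → 7 + -10 = -3
STORE_FAST y → y=-3
LOAD_FAST i → push 0
LOAD_CONST → push 1
BINARY_OP + → 0 + 1 = 1
STORE_FAST i → i=1
LOAD_FAST i → push 1
LOAD_CONST → push 5
COMPARE_OP bool(<) → 1 vs 5 = True
POP_JUMP_IF_FALSE → pop True; no jump
LOAD_FAST_LOAD_FAST y,a → push -3,-10
BINARY_OP + → -3 + -10 = -13
STORE_FAST y → y=-13
LOAD_FAST i → push 1
LOAD_CONST → push 1
BINARY_OP + → 1 + 1 = 2
STORE_FAST i → i=2
LOAD_FAST i → push 2
LOAD_CONST → push 5
COMPARE_OP bool(<) → 2 vs 5 = True
POP_JUMP_IF_FALSE → pop True; no jump
LOAD_FAST_LOAD_FAST y,a → push -13,-10
BINARY_OP + → -13 + -10 = -23
STORE_FAST y → y=-23
LOAD_FAST i → push 2
LOAD_CONST → push 1
BINARY_OP + → 2 + 1 = 3
STORE_FAST i → i=3
LOAD_FAST i → push 3
LOAD_CONST → push 5
COMPARE_OP bool(<) → 3 vs 5 = True
POP_JUMP_IF_FALSE → pop True; no jump
LOAD_FAST_LOAD_FAST y,a → push -23,-10
BINARY_OP + → -23 + -10 = -33
STORE_FAST y → y=-33
LOAD_FAST i → push 3
LOAD_CONST → push 1
BINARY_OP + → 3 + 1 = 4
STORE_FAST i → i=4
LOAD_FAST i → push 4
LOAD_CONST → push 5
COMPARE_OP bool(<) → 4 vs 5 = True
POP_JUMP_IF_FALSE → pop True; no jump
LOAD_FAST_LOAD_FAST y,a → push -33,-10
BINARY_OP + → -33 + -10 = -43
STORE_FAST y → y=-43
LOAD_FAST i → push 4
LOAD_CONST → push 1
BINARY_OP + → 4 + 1 = 5
STORE_FAST i → i=5
LOAD_FAST i → push 5
LOAD_CONST → push 5
COMPARE_OP bool(<) → 5 vs 5 = False
POP_JUMP_IF_FALSE → pop False; jump
LOAD_FAST y → push -43
RETURN_VALUE → return -43.

-43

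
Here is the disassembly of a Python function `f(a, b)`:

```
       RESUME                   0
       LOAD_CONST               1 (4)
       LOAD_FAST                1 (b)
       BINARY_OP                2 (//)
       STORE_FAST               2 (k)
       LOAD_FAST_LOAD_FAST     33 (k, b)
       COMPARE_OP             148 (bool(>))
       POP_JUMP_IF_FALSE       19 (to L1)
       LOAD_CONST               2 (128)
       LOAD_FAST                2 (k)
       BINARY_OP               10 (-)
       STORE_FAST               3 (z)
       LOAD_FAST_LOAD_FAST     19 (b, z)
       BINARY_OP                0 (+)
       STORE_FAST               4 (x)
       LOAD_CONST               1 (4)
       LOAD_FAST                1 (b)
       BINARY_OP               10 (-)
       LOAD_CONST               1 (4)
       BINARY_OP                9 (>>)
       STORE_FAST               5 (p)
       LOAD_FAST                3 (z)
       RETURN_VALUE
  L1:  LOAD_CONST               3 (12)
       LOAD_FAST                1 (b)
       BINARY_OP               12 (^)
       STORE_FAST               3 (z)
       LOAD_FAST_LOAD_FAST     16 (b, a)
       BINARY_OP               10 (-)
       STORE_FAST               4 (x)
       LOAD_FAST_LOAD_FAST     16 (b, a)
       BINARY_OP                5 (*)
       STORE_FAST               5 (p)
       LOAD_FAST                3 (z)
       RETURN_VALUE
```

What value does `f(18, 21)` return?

LOAD_CONST → push 4. Stack: [4]
LOAD_FAST b → push 21. Stack: [4, 21]
BINARY_OP // → 4 // 21 = 0. Stack: [0]
STORE_FAST k → k=0. Stack: []
LOAD_FAST_LOAD_FAST k,b → push 0,21. Stack: [0, 21]
COMPARE_OP bool(>) → 0 vs 21 = False. Stack: [False]
POP_JUMP_IF_FALSE → pop False; jump. Stack: []
LOAD_CONST → push 12. Stack: [12]
LOAD_FAST b → push 21. Stack: [12, 21]
BINARY_OP ^ → 12 ^ 21 = 25. Stack: [25]
STORE_FAST z → z=25. Stack: []
LOAD_FAST_LOAD_FAST b,a → push 21,18. Stack: [21, 18]
BINARY_OP - → 21 - 18 = 3. Stack: [3]
STORE_FAST x → x=3. Stack: []
LOAD_FAST_LOAD_FAST b,a → push 21,18. Stack: [21, 18]
BINARY_OP * → 21 * 18 = 378. Stack: [378]
STORE_FAST p → p=378. Stack: []
LOAD_FAST z → push 25. Stack: [25]
RETURN_VALUE → return 25.

25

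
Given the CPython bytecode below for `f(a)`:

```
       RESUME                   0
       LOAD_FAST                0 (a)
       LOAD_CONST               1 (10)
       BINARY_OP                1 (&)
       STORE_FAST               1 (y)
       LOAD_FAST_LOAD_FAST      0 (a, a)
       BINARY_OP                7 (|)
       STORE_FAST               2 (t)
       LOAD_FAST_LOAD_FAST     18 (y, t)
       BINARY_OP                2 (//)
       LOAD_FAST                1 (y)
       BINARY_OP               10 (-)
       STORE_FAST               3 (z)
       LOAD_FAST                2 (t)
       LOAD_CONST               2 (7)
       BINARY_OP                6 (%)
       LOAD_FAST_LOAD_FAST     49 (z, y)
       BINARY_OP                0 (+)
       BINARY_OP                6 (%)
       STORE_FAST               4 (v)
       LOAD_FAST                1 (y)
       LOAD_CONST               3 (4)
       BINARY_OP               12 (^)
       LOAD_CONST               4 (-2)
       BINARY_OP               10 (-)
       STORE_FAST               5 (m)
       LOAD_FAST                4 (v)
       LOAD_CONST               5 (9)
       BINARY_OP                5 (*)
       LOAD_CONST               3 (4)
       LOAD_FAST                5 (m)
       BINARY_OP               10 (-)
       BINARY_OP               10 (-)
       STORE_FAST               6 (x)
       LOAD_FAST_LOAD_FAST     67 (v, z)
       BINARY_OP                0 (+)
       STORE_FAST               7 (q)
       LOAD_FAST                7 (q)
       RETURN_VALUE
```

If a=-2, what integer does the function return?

LOAD_FAST a → push -2. Stack: [-2]
LOAD_CONST → push 10. Stack: [-2, 10]
BINARY_OP & → -2 & 10 = 10. Stack: [10]
STORE_FAST y → y=10. Stack: []
LOAD_FAST_LOAD_FAST a,a → push -2,-2. Stack: [-2, -2]
BINARY_OP | → -2 | -2 = -2. Stack: [-2]
STORE_FAST t → t=-2. Stack: []
LOAD_FAST_LOAD_FAST y,t → push 10,-2. Stack: [10, -2]
BINARY_OP // → 10 // -2 = -5. Stack: [-5]
LOAD_FAST y → push 10. Stack: [-5, 10]
BINARY_OP - → -5 - 10 = -15. Stack: [-15]
STORE_FAST z → z=-15. Stack: []
LOAD_FAST t → push -2. Stack: [-2]
LOAD_CONST → push 7. Stack: [-2, 7]
BINARY_OP % → -2 % 7 = 5. Stack: [5]
LOAD_FAST_LOAD_FAST z,y → push -15,10. Stack: [5, -15, 10]
BINARY_OP + → -15 + 10 = -5. Stack: [5, -5]
BINARY_OP % → 5 % -5 = 0. Stack: [0]
STORE_FAST v → v=0. Stack: []
LOAD_FAST y → push 10. Stack: [10]
LOAD_CONST → push 4. Stack: [10, 4]
BINARY_OP ^ → 10 ^ 4 = 14. Stack: [14]
LOAD_CONST → push -2. Stack: [14, -2]
BINARY_OP - → 14 - -2 = 16. Stack: [16]
STORE_FAST m → m=16. Stack: []
LOAD_FAST v → push 0. Stack: [0]
LOAD_CONST → push 9. Stack: [0, 9]
BINARY_OP * → 0 * 9 = 0. Stack: [0]
LOAD_CONST → push 4. Stack: [0, 4]
LOAD_FAST m → push 16. Stack: [0, 4, 16]
BINARY_OP - → 4 - 16 = -12. Stack: [0, -12]
BINARY_OP - → 0 - -12 = 12. Stack: [12]
STORE_FAST x → x=12. Stack: []
LOAD_FAST_LOAD_FAST v,z → push 0,-15. Stack: [0, -15]
BINARY_OP + → 0 + -15 = -15. Stack: [-15]
STORE_FAST q → q=-15. Stack: []
LOAD_FAST q → push -15. Stack: [-15]
RETURN_VALUE → return -15.

-15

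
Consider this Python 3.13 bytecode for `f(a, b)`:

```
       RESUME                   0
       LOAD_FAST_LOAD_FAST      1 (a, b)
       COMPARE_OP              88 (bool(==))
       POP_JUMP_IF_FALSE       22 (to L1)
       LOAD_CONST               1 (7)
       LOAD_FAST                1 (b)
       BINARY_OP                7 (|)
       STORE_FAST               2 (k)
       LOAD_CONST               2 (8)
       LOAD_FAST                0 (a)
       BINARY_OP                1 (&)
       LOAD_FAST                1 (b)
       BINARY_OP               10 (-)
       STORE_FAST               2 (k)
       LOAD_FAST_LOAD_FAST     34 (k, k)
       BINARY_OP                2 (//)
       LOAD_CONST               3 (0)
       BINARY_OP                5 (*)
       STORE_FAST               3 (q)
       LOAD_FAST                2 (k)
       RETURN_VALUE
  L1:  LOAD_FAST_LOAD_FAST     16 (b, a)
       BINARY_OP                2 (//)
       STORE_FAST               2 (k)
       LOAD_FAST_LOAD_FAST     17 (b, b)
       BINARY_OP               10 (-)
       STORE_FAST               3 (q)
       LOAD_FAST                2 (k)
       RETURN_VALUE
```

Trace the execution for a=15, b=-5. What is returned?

LOAD_FAST_LOAD_FAST a,b → push 15,-5. Stack: [15, -5]
COMPARE_OP bool(==) → 15 vs -5 = False. Stack: [False]
POP_JUMP_IF_FALSE → pop False; jump. Stack: []
LOAD_FAST_LOAD_FAST b,a → push -5,15. Stack: [-5, 15]
BINARY_OP // → -5 // 15 = -1. Stack: [-1]
STORE_FAST k → k=-1. Stack: []
LOAD_FAST_LOAD_FAST b,b → push -5,-5. Stack: [-5, -5]
BINARY_OP - → -5 - -5 = 0. Stack: [0]
STORE_FAST q → q=0. Stack: []
LOAD_FAST k → push -1. Stack: [-1]
RETURN_VALUE → return -1.

-1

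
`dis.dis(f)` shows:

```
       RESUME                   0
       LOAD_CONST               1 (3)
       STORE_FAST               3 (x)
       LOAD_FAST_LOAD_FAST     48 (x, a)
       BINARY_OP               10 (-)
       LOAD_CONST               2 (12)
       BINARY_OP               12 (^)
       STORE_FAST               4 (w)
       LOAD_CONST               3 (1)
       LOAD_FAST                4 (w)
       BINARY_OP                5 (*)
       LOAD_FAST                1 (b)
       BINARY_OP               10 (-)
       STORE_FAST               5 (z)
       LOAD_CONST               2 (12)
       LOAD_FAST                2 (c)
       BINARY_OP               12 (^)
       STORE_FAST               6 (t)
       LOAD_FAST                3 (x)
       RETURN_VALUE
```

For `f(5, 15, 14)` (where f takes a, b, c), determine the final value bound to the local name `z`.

-29

LOAD_CONST → push 3. Stack: [3]
STORE_FAST x → x=3. Stack: []
LOAD_FAST_LOAD_FAST x,a → push 3,5. Stack: [3, 5]
BINARY_OP - → 3 - 5 = -2. Stack: [-2]
LOAD_CONST → push 12. Stack: [-2, 12]
BINARY_OP ^ → -2 ^ 12 = -14. Stack: [-14]
STORE_FAST w → w=-14. Stack: []
LOAD_CONST → push 1. Stack: [1]
LOAD_FAST w → push -14. Stack: [1, -14]
BINARY_OP * → 1 * -14 = -14. Stack: [-14]
LOAD_FAST b → push 15. Stack: [-14, 15]
BINARY_OP - → -14 - 15 = -29. Stack: [-29]
STORE_FAST z → z=-29. Stack: []
LOAD_CONST → push 12. Stack: [12]
LOAD_FAST c → push 14. Stack: [12, 14]
BINARY_OP ^ → 12 ^ 14 = 2. Stack: [2]
STORE_FAST t → t=2. Stack: []
LOAD_FAST x → push 3. Stack: [3]
RETURN_VALUE → return 3.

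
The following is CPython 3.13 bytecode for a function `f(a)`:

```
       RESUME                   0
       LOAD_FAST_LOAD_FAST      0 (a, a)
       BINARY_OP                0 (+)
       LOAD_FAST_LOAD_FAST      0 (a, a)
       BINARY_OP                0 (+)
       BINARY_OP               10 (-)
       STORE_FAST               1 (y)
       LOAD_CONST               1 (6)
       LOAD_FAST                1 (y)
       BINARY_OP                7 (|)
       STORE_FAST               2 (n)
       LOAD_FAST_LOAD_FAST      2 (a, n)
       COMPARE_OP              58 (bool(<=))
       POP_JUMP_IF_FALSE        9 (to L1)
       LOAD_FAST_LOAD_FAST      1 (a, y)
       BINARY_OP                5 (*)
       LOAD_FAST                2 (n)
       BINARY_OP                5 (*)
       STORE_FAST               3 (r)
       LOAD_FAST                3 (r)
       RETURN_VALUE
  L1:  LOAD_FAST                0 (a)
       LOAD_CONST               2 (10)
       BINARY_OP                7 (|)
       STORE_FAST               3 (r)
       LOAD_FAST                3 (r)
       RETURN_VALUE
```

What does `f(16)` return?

26

LOAD_FAST_LOAD_FAST a,a → push 16,16. Stack: [16, 16]
BINARY_OP + → 16 + 16 = 32. Stack: [32]
LOAD_FAST_LOAD_FAST a,a → push 16,16. Stack: [32, 16, 16]
BINARY_OP + → 16 + 16 = 32. Stack: [32, 32]
BINARY_OP - → 32 - 32 = 0. Stack: [0]
STORE_FAST y → y=0. Stack: []
LOAD_CONST → push 6. Stack: [6]
LOAD_FAST y → push 0. Stack: [6, 0]
BINARY_OP | → 6 | 0 = 6. Stack: [6]
STORE_FAST n → n=6. Stack: []
LOAD_FAST_LOAD_FAST a,n → push 16,6. Stack: [16, 6]
COMPARE_OP bool(<=) → 16 vs 6 = False. Stack: [False]
POP_JUMP_IF_FALSE → pop False; jump. Stack: []
LOAD_FAST a → push 16. Stack: [16]
LOAD_CONST → push 10. Stack: [16, 10]
BINARY_OP | → 16 | 10 = 26. Stack: [26]
STORE_FAST r → r=26. Stack: []
LOAD_FAST r → push 26. Stack: [26]
RETURN_VALUE → return 26.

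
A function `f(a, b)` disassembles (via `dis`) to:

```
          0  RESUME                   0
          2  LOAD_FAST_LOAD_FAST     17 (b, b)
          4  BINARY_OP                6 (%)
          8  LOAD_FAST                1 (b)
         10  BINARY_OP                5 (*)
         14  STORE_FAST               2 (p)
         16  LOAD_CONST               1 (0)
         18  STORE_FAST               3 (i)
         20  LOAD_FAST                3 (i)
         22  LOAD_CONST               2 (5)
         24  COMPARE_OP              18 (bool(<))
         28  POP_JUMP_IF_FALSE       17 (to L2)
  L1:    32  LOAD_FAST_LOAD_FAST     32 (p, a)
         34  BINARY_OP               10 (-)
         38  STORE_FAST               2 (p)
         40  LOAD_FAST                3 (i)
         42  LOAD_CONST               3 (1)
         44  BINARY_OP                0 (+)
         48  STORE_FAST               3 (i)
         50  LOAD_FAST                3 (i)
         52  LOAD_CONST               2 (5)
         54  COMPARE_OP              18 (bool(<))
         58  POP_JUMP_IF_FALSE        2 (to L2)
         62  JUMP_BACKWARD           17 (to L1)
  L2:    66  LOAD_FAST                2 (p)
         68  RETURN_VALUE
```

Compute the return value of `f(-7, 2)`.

35

LOAD_FAST_LOAD_FAST b,b → push 2,2
BINARY_OP % → 2 % 2 = 0
LOAD_FAST b → push 2
BINARY_OP * → 0 * 2 = 0
STORE_FAST p → p=0
LOAD_CONST → push 0
STORE_FAST i → i=0
LOAD_FAST i → push 0
LOAD_CONST → push 5
COMPARE_OP bool(<) → 0 vs 5 = True
POP_JUMP_IF_FALSE → pop True; no jump
LOAD_FAST_LOAD_FAST p,a → push 0,-7
BINARY_OP - → 0 - -7 = 7
STORE_FAST p → p=7
LOAD_FAST i → push 0
LOAD_CONST → push 1
BINARY_OP + → 0 + 1 = 1
STORE_FAST i → i=1
LOAD_FAST i → push 1
LOAD_CONST → push 5
COMPARE_OP bool(<) → 1 vs 5 = True
POP_JUMP_IF_FALSE → pop True; no jump
LOAD_FAST_LOAD_FAST p,a → push 7,-7
BINARY_OP - → 7 - -7 = 14
STORE_FAST p → p=14
LOAD_FAST i → push 1
LOAD_CONST → push 1
BINARY_OP + → 1 + 1 = 2
STORE_FAST i → i=2
LOAD_FAST i → push 2
LOAD_CONST → push 5
COMPARE_OP bool(<) → 2 vs 5 = True
POP_JUMP_IF_FALSE → pop True; no jump
LOAD_FAST_LOAD_FAST p,a → push 14,-7
BINARY_OP - → 14 - -7 = 21
STORE_FAST p → p=21
LOAD_FAST i → push 2
LOAD_CONST → push 1
BINARY_OP + → 2 + 1 = 3
STORE_FAST i → i=3
LOAD_FAST i → push 3
LOAD_CONST → push 5
COMPARE_OP bool(<) → 3 vs 5 = True
POP_JUMP_IF_FALSE → pop True; no jump
LOAD_FAST_LOAD_FAST p,a → push 21,-7
BINARY_OP - → 21 - -7 = 28
STORE_FAST p → p=28
LOAD_FAST i → push 3
LOAD_CONST → push 1
BINARY_OP + → 3 + 1 = 4
STORE_FAST i → i=4
LOAD_FAST i → push 4
LOAD_CONST → push 5
COMPARE_OP bool(<) → 4 vs 5 = True
POP_JUMP_IF_FALSE → pop True; no jump
LOAD_FAST_LOAD_FAST p,a → push 28,-7
BINARY_OP - → 28 - -7 = 35
STORE_FAST p → p=35
LOAD_FAST i → push 4
LOAD_CONST → push 1
BINARY_OP + → 4 + 1 = 5
STORE_FAST i → i=5
LOAD_FAST i → push 5
LOAD_CONST → push 5
COMPARE_OP bool(<) → 5 vs 5 = False
POP_JUMP_IF_FALSE → pop False; jump
LOAD_FAST p → push 35
RETURN_VALUE → return 35.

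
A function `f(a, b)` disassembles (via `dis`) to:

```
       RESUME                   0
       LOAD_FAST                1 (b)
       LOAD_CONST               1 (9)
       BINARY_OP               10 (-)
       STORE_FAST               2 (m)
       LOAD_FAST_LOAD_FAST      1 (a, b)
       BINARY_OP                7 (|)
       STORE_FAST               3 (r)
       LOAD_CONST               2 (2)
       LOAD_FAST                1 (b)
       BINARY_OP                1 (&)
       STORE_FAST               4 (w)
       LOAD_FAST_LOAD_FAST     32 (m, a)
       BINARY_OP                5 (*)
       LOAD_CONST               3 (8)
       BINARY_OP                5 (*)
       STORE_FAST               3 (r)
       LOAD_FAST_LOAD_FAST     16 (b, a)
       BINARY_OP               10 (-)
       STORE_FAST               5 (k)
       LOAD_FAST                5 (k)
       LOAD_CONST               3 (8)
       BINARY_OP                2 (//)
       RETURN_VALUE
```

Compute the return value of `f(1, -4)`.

LOAD_FAST b → push -4. Stack: [-4]
LOAD_CONST → push 9. Stack: [-4, 9]
BINARY_OP - → -4 - 9 = -13. Stack: [-13]
STORE_FAST m → m=-13. Stack: []
LOAD_FAST_LOAD_FAST a,b → push 1,-4. Stack: [1, -4]
BINARY_OP | → 1 | -4 = -3. Stack: [-3]
STORE_FAST r → r=-3. Stack: []
LOAD_CONST → push 2. Stack: [2]
LOAD_FAST b → push -4. Stack: [2, -4]
BINARY_OP & → 2 & -4 = 0. Stack: [0]
STORE_FAST w → w=0. Stack: []
LOAD_FAST_LOAD_FAST m,a → push -13,1. Stack: [-13, 1]
BINARY_OP * → -13 * 1 = -13. Stack: [-13]
LOAD_CONST → push 8. Stack: [-13, 8]
BINARY_OP * → -13 * 8 = -104. Stack: [-104]
STORE_FAST r → r=-104. Stack: []
LOAD_FAST_LOAD_FAST b,a → push -4,1. Stack: [-4, 1]
BINARY_OP - → -4 - 1 = -5. Stack: [-5]
STORE_FAST k → k=-5. Stack: []
LOAD_FAST k → push -5. Stack: [-5]
LOAD_CONST → push 8. Stack: [-5, 8]
BINARY_OP // → -5 // 8 = -1. Stack: [-1]
RETURN_VALUE → return -1.

-1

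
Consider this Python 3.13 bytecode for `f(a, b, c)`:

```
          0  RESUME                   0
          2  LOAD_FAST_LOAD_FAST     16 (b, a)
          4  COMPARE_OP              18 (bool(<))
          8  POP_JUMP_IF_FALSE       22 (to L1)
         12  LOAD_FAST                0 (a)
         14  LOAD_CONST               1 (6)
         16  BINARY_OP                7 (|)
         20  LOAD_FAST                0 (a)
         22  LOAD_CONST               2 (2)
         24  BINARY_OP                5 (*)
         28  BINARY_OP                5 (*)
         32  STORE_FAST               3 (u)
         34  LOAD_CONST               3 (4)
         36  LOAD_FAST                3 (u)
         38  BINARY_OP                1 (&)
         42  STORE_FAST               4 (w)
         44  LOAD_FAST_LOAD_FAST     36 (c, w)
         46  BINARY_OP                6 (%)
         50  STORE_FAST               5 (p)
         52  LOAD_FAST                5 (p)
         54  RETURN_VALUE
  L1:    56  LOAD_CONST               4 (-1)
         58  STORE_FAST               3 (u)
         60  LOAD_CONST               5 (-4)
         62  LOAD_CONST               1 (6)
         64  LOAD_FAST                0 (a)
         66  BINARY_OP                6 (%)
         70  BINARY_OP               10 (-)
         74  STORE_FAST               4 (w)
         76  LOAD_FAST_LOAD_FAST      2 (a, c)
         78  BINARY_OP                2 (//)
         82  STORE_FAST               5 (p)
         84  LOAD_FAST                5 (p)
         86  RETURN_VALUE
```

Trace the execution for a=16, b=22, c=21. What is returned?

LOAD_FAST_LOAD_FAST b,a → push 22,16. Stack: [22, 16]
COMPARE_OP bool(<) → 22 vs 16 = False. Stack: [False]
POP_JUMP_IF_FALSE → pop False; jump. Stack: []
LOAD_CONST → push -1. Stack: [-1]
STORE_FAST u → u=-1. Stack: []
LOAD_CONST → push -4. Stack: [-4]
LOAD_CONST → push 6. Stack: [-4, 6]
LOAD_FAST a → push 16. Stack: [-4, 6, 16]
BINARY_OP % → 6 % 16 = 6. Stack: [-4, 6]
BINARY_OP - → -4 - 6 = -10. Stack: [-10]
STORE_FAST w → w=-10. Stack: []
LOAD_FAST_LOAD_FAST a,c → push 16,21. Stack: [16, 21]
BINARY_OP // → 16 // 21 = 0. Stack: [0]
STORE_FAST p → p=0. Stack: []
LOAD_FAST p → push 0. Stack: [0]
RETURN_VALUE → return 0.

0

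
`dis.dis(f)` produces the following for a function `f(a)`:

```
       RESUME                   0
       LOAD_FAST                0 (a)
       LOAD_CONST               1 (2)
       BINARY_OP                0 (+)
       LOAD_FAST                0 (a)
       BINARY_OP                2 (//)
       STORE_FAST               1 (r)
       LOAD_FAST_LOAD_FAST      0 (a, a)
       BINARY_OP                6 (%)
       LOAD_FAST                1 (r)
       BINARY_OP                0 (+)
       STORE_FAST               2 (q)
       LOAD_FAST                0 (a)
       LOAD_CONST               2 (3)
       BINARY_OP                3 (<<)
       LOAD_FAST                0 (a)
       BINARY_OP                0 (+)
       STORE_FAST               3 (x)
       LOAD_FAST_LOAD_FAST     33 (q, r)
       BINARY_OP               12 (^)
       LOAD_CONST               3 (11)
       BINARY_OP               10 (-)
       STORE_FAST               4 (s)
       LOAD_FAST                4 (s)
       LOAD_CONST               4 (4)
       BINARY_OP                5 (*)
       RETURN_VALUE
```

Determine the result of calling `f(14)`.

-44

LOAD_FAST a → push 14. Stack: [14]
LOAD_CONST → push 2. Stack: [14, 2]
BINARY_OP + → 14 + 2 = 16. Stack: [16]
LOAD_FAST a → push 14. Stack: [16, 14]
BINARY_OP // → 16 // 14 = 1. Stack: [1]
STORE_FAST r → r=1. Stack: []
LOAD_FAST_LOAD_FAST a,a → push 14,14. Stack: [14, 14]
BINARY_OP % → 14 % 14 = 0. Stack: [0]
LOAD_FAST r → push 1. Stack: [0, 1]
BINARY_OP + → 0 + 1 = 1. Stack: [1]
STORE_FAST q → q=1. Stack: []
LOAD_FAST a → push 14. Stack: [14]
LOAD_CONST → push 3. Stack: [14, 3]
BINARY_OP << → 14 << 3 = 112. Stack: [112]
LOAD_FAST a → push 14. Stack: [112, 14]
BINARY_OP + → 112 + 14 = 126. Stack: [126]
STORE_FAST x → x=126. Stack: []
LOAD_FAST_LOAD_FAST q,r → push 1,1. Stack: [1, 1]
BINARY_OP ^ → 1 ^ 1 = 0. Stack: [0]
LOAD_CONST → push 11. Stack: [0, 11]
BINARY_OP - → 0 - 11 = -11. Stack: [-11]
STORE_FAST s → s=-11. Stack: []
LOAD_FAST s → push -11. Stack: [-11]
LOAD_CONST → push 4. Stack: [-11, 4]
BINARY_OP * → -11 * 4 = -44. Stack: [-44]
RETURN_VALUE → return -44.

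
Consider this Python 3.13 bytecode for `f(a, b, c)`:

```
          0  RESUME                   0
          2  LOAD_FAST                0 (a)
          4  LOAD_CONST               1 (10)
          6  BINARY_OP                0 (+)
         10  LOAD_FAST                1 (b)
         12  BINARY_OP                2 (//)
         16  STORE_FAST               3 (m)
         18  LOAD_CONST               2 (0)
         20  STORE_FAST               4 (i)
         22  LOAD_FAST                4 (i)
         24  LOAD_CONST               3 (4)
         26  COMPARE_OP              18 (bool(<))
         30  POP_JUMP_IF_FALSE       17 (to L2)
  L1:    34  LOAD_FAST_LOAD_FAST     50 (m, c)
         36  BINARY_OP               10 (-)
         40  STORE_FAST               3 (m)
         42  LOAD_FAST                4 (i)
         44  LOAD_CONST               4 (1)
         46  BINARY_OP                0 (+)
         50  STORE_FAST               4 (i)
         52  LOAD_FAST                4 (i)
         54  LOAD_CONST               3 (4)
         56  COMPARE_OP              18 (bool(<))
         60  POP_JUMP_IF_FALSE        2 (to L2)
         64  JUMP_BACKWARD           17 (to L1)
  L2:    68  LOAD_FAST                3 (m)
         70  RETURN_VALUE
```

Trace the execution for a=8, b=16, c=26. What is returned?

-103

LOAD_FAST a → push 8. Stack: [8]
LOAD_CONST → push 10. Stack: [8, 10]
BINARY_OP + → 8 + 10 = 18. Stack: [18]
LOAD_FAST b → push 16. Stack: [18, 16]
BINARY_OP // → 18 // 16 = 1. Stack: [1]
STORE_FAST m → m=1. Stack: []
LOAD_CONST → push 0. Stack: [0]
STORE_FAST i → i=0. Stack: []
LOAD_FAST i → push 0. Stack: [0]
LOAD_CONST → push 4. Stack: [0, 4]
COMPARE_OP bool(<) → 0 vs 4 = True. Stack: [True]
POP_JUMP_IF_FALSE → pop True; no jump. Stack: []
LOAD_FAST_LOAD_FAST m,c → push 1,26. Stack: [1, 26]
BINARY_OP - → 1 - 26 = -25. Stack: [-25]
STORE_FAST m → m=-25. Stack: []
LOAD_FAST i → push 0. Stack: [0]
LOAD_CONST → push 1. Stack: [0, 1]
BINARY_OP + → 0 + 1 = 1. Stack: [1]
STORE_FAST i → i=1. Stack: []
LOAD_FAST i → push 1. Stack: [1]
LOAD_CONST → push 4. Stack: [1, 4]
COMPARE_OP bool(<) → 1 vs 4 = True. Stack: [True]
POP_JUMP_IF_FALSE → pop True; no jump. Stack: []
LOAD_FAST_LOAD_FAST m,c → push -25,26. Stack: [-25, 26]
BINARY_OP - → -25 - 26 = -51. Stack: [-51]
STORE_FAST m → m=-51. Stack: []
LOAD_FAST i → push 1. Stack: [1]
LOAD_CONST → push 1. Stack: [1, 1]
BINARY_OP + → 1 + 1 = 2. Stack: [2]
STORE_FAST i → i=2. Stack: []
LOAD_FAST i → push 2. Stack: [2]
LOAD_CONST → push 4. Stack: [2, 4]
COMPARE_OP bool(<) → 2 vs 4 = True. Stack: [True]
POP_JUMP_IF_FALSE → pop True; no jump. Stack: []
LOAD_FAST_LOAD_FAST m,c → push -51,26. Stack: [-51, 26]
BINARY_OP - → -51 - 26 = -77. Stack: [-77]
STORE_FAST m → m=-77. Stack: []
LOAD_FAST i → push 2. Stack: [2]
LOAD_CONST → push 1. Stack: [2, 1]
BINARY_OP + → 2 + 1 = 3. Stack: [3]
STORE_FAST i → i=3. Stack: []
LOAD_FAST i → push 3. Stack: [3]
LOAD_CONST → push 4. Stack: [3, 4]
COMPARE_OP bool(<) → 3 vs 4 = True. Stack: [True]
POP_JUMP_IF_FALSE → pop True; no jump. Stack: []
LOAD_FAST_LOAD_FAST m,c → push -77,26. Stack: [-77, 26]
BINARY_OP - → -77 - 26 = -103. Stack: [-103]
STORE_FAST m → m=-103. Stack: []
LOAD_FAST i → push 3. Stack: [3]
LOAD_CONST → push 1. Stack: [3, 1]
BINARY_OP + → 3 + 1 = 4. Stack: [4]
STORE_FAST i → i=4. Stack: []
LOAD_FAST i → push 4. Stack: [4]
LOAD_CONST → push 4. Stack: [4, 4]
COMPARE_OP bool(<) → 4 vs 4 = False. Stack: [False]
POP_JUMP_IF_FALSE → pop False; jump. Stack: []
LOAD_FAST m → push -103. Stack: [-103]
RETURN_VALUE → return -103.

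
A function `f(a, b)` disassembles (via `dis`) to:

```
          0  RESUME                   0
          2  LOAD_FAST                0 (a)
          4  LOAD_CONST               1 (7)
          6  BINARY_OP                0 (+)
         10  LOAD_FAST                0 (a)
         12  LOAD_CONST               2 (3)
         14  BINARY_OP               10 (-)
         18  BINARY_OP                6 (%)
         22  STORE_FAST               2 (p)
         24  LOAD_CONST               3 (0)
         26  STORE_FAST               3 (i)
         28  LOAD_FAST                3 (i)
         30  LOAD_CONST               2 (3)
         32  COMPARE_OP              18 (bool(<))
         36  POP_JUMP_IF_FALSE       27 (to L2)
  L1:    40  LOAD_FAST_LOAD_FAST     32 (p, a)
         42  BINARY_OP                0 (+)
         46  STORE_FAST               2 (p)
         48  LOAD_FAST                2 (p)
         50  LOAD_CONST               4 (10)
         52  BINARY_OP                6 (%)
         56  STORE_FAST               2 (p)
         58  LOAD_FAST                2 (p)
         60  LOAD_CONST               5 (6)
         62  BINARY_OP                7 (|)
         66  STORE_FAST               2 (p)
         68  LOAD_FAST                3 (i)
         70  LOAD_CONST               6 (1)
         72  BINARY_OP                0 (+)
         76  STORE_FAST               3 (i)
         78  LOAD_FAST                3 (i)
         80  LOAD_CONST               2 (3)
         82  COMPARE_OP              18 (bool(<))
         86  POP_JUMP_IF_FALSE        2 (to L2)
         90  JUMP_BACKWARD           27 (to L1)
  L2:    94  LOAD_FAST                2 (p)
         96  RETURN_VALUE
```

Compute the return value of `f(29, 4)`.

LOAD_FAST a → push 29
LOAD_CONST → push 7
BINARY_OP + → 29 + 7 = 36
LOAD_FAST a → push 29
LOAD_CONST → push 3
BINARY_OP - → 29 - 3 = 26
BINARY_OP % → 36 % 26 = 10
STORE_FAST p → p=10
LOAD_CONST → push 0
STORE_FAST i → i=0
LOAD_FAST i → push 0
LOAD_CONST → push 3
COMPARE_OP bool(<) → 0 vs 3 = True
POP_JUMP_IF_FALSE → pop True; no jump
LOAD_FAST_LOAD_FAST p,a → push 10,29
BINARY_OP + → 10 + 29 = 39
STORE_FAST p → p=39
LOAD_FAST p → push 39
LOAD_CONST → push 10
BINARY_OP % → 39 % 10 = 9
STORE_FAST p → p=9
LOAD_FAST p → push 9
LOAD_CONST → push 6
BINARY_OP | → 9 | 6 = 15
STORE_FAST p → p=15
LOAD_FAST i → push 0
LOAD_CONST → push 1
BINARY_OP + → 0 + 1 = 1
STORE_FAST i → i=1
LOAD_FAST i → push 1
LOAD_CONST → push 3
COMPARE_OP bool(<) → 1 vs 3 = True
POP_JUMP_IF_FALSE → pop True; no jump
LOAD_FAST_LOAD_FAST p,a → push 15,29
BINARY_OP + → 15 + 29 = 44
STORE_FAST p → p=44
LOAD_FAST p → push 44
LOAD_CONST → push 10
BINARY_OP % → 44 % 10 = 4
STORE_FAST p → p=4
LOAD_FAST p → push 4
LOAD_CONST → push 6
BINARY_OP | → 4 | 6 = 6
STORE_FAST p → p=6
LOAD_FAST i → push 1
LOAD_CONST → push 1
BINARY_OP + → 1 + 1 = 2
STORE_FAST i → i=2
LOAD_FAST i → push 2
LOAD_CONST → push 3
COMPARE_OP bool(<) → 2 vs 3 = True
POP_JUMP_IF_FALSE → pop True; no jump
LOAD_FAST_LOAD_FAST p,a → push 6,29
BINARY_OP + → 6 + 29 = 35
STORE_FAST p → p=35
LOAD_FAST p → push 35
LOAD_CONST → push 10
BINARY_OP % → 35 % 10 = 5
STORE_FAST p → p=5
LOAD_FAST p → push 5
LOAD_CONST → push 6
BINARY_OP | → 5 | 6 = 7
STORE_FAST p → p=7
LOAD_FAST i → push 2
LOAD_CONST → push 1
BINARY_OP + → 2 + 1 = 3
STORE_FAST i → i=3
LOAD_FAST i → push 3
LOAD_CONST → push 3
COMPARE_OP bool(<) → 3 vs 3 = False
POP_JUMP_IF_FALSE → pop False; jump
LOAD_FAST p → push 7
RETURN_VALUE → return 7.

7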